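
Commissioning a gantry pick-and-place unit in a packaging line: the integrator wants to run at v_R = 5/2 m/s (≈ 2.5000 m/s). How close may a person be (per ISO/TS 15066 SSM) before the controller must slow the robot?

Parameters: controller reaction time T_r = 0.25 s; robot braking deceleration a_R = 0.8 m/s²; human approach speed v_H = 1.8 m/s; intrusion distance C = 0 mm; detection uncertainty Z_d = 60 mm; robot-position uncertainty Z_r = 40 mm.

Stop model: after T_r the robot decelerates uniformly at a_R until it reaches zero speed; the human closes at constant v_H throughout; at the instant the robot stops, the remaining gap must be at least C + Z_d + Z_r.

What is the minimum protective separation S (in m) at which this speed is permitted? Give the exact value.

braking lasts T_s = (5/2)/(4/5) = 3.1250 s
robot in T_r: 2.5000·0.2500 = 0.6250 m
robot under decel: 2.5000²/(2·0.8000) = 3.9062 m
person approaches 1.8000·(0.2500+3.1250) = 6.0750 m
C+Z_d+Z_r = 0.0000+0.0600+0.0400 = 0.1000 m
S_min ≈ 0.6250+3.9062+6.0750+0.1000  ⇒  S_min = 1713/160 m

S_min = 1713/160 m = 10.7063 m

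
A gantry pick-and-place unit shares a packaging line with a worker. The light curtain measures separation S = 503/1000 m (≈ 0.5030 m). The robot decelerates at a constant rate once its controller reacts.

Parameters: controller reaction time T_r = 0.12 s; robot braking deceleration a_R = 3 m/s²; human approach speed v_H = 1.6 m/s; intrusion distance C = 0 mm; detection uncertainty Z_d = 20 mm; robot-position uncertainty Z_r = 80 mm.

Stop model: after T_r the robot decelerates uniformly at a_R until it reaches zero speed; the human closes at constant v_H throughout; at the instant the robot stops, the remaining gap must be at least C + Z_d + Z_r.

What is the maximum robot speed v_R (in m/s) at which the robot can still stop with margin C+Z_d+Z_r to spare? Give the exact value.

collect terms ⇒ (1/6)·v_R² + (49/75)·v_R + (-211/1000) = 0
  disc = (49/75)² − 4·(1/6)·(-211/1000) = 12769/22500 ; √disc = 113/150
  v_R = (−(49/75) + 113/150) / (2·(1/6)) = 3/10 m/s
check:
T_s = v_R/a_R = (3/10)/3 = 0.1000 s
reaction-phase robot travel = 0.3000·0.1200 = 0.0360 m
robot covers 0.3000·0.1000 − ½·3.0000·0.1000² = 0.0150 m while stopping
human over T_r+T_s: 1.6000·(0.1200+0.1000) = 0.3520 m
residual clearance needed = 0.0000+0.0200+0.0800 = 0.1000 m
sum ≈ 0.0360+0.0150+0.3520+0.1000 ≈ 0.5030 m = S ✓

v_R_max = 3/10 m/s = 0.3000 m/s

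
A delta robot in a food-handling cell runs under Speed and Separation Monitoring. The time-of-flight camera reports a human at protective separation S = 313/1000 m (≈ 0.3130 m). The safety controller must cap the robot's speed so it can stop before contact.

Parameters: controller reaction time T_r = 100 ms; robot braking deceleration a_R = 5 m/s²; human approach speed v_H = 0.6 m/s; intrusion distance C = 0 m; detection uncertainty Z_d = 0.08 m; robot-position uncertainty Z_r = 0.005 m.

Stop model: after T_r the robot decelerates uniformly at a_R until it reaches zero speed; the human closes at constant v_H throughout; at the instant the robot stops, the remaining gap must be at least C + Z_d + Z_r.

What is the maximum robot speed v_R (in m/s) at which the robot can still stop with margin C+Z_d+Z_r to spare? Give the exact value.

v_R_max = 3/5 m/s = 0.6000 m/s

collect terms ⇒ (1/10)·v_R² + (11/50)·v_R + (-21/125) = 0
  disc = (11/50)² − 4·(1/10)·(-21/125) = 289/2500 ; √disc = 17/50
  v_R = (−(11/50) + 17/50) / (2·(1/10)) = 3/5 m/s
check:
braking lasts T_s = (3/5)/5 = 0.1200 s
robot covers v_R·T_r = 0.6000·0.1000 = 0.0600 m before braking
robot covers 0.6000·0.1200 − ½·5.0000·0.1200² = 0.0360 m while stopping
human over T_r+T_s: 0.6000·(0.1000+0.1200) = 0.1320 m
margins: 0.0000+0.0800+0.0050 = 0.0850 m
sum ≈ 0.0600+0.0360+0.1320+0.0850 ≈ 0.3130 m = S ✓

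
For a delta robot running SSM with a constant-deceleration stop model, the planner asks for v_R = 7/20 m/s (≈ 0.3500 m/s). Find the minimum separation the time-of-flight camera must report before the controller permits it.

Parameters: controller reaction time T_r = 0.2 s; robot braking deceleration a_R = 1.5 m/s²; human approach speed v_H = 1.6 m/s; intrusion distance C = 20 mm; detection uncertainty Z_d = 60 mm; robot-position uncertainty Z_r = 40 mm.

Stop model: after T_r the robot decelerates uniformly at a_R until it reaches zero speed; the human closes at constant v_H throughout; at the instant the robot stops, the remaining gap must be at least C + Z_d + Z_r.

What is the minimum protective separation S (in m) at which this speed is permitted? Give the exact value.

T_s = v_R/a_R = (7/20)/(3/2) = 0.2333 s
robot covers v_R·T_r = 0.3500·0.2000 = 0.0700 m before braking
braking distance = 0.3500²/(2·1.5000) = 0.0408 m
human over T_r+T_s: 1.6000·(0.2000+0.2333) = 0.6933 m
residual clearance needed = 0.0200+0.0600+0.0400 = 0.1200 m
S_min ≈ 0.0700+0.0408+0.6933+0.1200  ⇒  S_min = 1109/1200 m

S_min = 1109/1200 m = 0.9242 m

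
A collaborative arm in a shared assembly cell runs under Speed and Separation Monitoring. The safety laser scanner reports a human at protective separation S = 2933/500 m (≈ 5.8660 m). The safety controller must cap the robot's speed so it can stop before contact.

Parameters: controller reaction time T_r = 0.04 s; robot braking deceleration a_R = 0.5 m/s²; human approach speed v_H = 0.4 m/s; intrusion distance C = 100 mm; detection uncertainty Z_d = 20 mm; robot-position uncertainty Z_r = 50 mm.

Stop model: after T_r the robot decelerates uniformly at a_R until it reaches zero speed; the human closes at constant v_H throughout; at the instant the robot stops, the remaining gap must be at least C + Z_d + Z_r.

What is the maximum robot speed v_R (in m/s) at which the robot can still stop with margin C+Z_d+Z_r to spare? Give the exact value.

collect terms ⇒ (1)·v_R² + (21/25)·v_R + (-142/25) = 0
  disc = (21/25)² − 4·(1)·(-142/25) = 14641/625 ; √disc = 121/25
  v_R = (−(21/25) + 121/25) / (2·(1)) = 2 m/s
check:
braking lasts T_s = 2/(1/2) = 4.0000 s
robot in T_r: 2.0000·0.0400 = 0.0800 m
robot under decel: 2.0000²/(2·0.5000) = 4.0000 m
human closes 0.4000·4.0400 = 1.6160 m
C+Z_d+Z_r = 0.1000+0.0200+0.0500 = 0.1700 m
sum ≈ 0.0800+4.0000+1.6160+0.1700 ≈ 5.8660 m = S ✓

v_R_max = 2 m/s = 2.0000 m/s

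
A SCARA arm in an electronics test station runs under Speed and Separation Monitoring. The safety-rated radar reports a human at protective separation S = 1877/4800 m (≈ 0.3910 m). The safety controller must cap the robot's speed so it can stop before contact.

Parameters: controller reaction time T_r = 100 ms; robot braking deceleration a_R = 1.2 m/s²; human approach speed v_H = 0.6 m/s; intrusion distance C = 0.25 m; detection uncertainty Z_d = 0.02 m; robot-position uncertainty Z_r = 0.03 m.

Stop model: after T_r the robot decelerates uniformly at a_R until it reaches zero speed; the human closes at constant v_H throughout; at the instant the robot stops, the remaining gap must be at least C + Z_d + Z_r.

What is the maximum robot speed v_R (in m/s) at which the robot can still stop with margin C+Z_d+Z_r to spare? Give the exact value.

v_R_max = 1/20 m/s = 0.0500 m/s

at the boundary: (5/12)·v² + (3/5)·v + (-149/4800) = 0
  disc = (3/5)² − 4·(5/12)·(-149/4800) = 5929/14400 ; √disc = 77/120
  v_R = (−(3/5) + 77/120) / (2·(5/12)) = 1/20 m/s
check:
T_s = v_R/a_R = (1/20)/(6/5) = 0.0417 s
robot covers v_R·T_r = 0.0500·0.1000 = 0.0050 m before braking
robot covers 0.0500·0.0417 − ½·1.2000·0.0417² = 0.0010 m while stopping
person approaches 0.6000·(0.1000+0.0417) = 0.0850 m
margins: 0.2500+0.0200+0.0300 = 0.3000 m
sum ≈ 0.0050+0.0010+0.0850+0.3000 ≈ 0.3910 m = S ✓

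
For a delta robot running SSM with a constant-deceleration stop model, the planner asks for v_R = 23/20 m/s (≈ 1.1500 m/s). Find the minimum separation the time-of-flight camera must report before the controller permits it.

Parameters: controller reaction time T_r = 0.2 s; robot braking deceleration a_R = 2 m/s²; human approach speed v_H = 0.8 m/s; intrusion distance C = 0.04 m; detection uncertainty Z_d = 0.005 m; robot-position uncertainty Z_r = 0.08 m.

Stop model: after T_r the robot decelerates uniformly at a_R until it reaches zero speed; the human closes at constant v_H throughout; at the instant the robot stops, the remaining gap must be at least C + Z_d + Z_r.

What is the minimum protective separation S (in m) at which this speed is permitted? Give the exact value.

braking lasts T_s = (23/20)/2 = 0.5750 s
robot in T_r: 1.1500·0.2000 = 0.2300 m
robot under decel: 1.1500²/(2·2.0000) = 0.3306 m
human closes 0.8000·0.7750 = 0.6200 m
C+Z_d+Z_r = 0.0400+0.0050+0.0800 = 0.1250 m
S_min ≈ 0.2300+0.3306+0.6200+0.1250  ⇒  S_min = 2089/1600 m

S_min = 2089/1600 m = 1.3056 m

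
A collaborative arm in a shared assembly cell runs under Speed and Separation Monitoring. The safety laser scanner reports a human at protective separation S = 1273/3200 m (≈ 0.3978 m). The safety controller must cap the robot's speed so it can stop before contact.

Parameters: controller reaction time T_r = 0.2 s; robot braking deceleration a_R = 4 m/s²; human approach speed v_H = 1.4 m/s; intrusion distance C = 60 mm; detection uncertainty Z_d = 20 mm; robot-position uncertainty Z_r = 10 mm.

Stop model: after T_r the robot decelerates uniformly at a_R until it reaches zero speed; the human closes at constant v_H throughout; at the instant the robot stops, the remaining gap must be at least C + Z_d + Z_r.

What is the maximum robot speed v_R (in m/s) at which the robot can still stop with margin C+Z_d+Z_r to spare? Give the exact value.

v_R_max = 1/20 m/s = 0.0500 m/s

collect terms ⇒ (1/8)·v_R² + (11/20)·v_R + (-89/3200) = 0
  disc = (11/20)² − 4·(1/8)·(-89/3200) = 81/256 ; √disc = 9/16
  v_R = (−(11/20) + 9/16) / (2·(1/8)) = 1/20 m/s
check:
stop time T_s = (1/20)/4 = 0.0125 s
reaction-phase robot travel = 0.0500·0.2000 = 0.0100 m
braking distance = 0.0500²/(2·4.0000) = 0.0003 m
human closes 1.4000·0.2125 = 0.2975 m
residual clearance needed = 0.0600+0.0200+0.0100 = 0.0900 m
sum ≈ 0.0100+0.0003+0.2975+0.0900 ≈ 0.3978 m = S ✓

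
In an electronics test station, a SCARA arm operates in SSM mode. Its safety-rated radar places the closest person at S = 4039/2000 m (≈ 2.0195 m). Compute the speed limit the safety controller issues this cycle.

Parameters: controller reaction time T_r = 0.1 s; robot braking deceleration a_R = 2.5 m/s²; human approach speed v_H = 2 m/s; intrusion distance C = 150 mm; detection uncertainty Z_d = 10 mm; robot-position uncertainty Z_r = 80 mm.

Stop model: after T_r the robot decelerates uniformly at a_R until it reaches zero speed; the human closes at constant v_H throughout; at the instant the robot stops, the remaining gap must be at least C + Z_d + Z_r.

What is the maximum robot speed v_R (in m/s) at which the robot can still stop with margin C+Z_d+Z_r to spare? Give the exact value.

v_R_max = 27/20 m/s = 1.3500 m/s

at the boundary: (1/5)·v² + (9/10)·v + (-3159/2000) = 0
  disc = (9/10)² − 4·(1/5)·(-3159/2000) = 1296/625 ; √disc = 36/25
  v_R = (−(9/10) + 36/25) / (2·(1/5)) = 27/20 m/s
check:
stop time T_s = (27/20)/(5/2) = 0.5400 s
reaction-phase robot travel = 1.3500·0.1000 = 0.1350 m
robot under decel: 1.3500²/(2·2.5000) = 0.3645 m
human closes 2.0000·0.6400 = 1.2800 m
C+Z_d+Z_r = 0.1500+0.0100+0.0800 = 0.2400 m
sum ≈ 0.1350+0.3645+1.2800+0.2400 ≈ 2.0195 m = S ✓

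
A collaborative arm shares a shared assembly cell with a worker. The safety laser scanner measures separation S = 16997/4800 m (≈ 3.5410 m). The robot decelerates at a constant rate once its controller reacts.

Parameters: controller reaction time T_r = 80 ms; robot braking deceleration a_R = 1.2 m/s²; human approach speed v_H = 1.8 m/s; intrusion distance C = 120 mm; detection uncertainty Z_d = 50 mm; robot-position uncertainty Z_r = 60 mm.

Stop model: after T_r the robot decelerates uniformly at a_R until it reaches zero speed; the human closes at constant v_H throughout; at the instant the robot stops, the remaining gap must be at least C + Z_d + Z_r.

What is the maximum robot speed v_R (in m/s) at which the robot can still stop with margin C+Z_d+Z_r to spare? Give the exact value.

collect terms ⇒ (5/12)·v_R² + (79/50)·v_R + (-76009/24000) = 0
  disc = (79/50)² − 4·(5/12)·(-76009/24000) = 2798929/360000 ; √disc = 1673/600
  v_R = (−(79/50) + 1673/600) / (2·(5/12)) = 29/20 m/s
check:
braking lasts T_s = (29/20)/(6/5) = 1.2083 s
reaction-phase robot travel = 1.4500·0.0800 = 0.1160 m
robot covers 1.4500·1.2083 − ½·1.2000·1.2083² = 0.8760 m while stopping
person approaches 1.8000·(0.0800+1.2083) = 2.3190 m
C+Z_d+Z_r = 0.1200+0.0500+0.0600 = 0.2300 m
sum ≈ 0.1160+0.8760+2.3190+0.2300 ≈ 3.5410 m = S ✓

v_R_max = 29/20 m/s = 1.4500 m/s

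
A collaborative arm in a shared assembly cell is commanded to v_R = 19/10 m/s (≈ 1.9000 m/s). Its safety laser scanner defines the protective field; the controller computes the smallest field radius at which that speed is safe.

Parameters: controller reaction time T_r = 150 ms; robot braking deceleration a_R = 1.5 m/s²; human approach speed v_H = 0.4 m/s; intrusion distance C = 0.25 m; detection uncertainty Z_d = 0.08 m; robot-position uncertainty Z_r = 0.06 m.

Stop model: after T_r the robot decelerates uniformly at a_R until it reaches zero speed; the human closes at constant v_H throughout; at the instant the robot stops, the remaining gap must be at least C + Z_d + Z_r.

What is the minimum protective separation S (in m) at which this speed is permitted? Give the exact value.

braking lasts T_s = (19/10)/(3/2) = 1.2667 s
reaction-phase robot travel = 1.9000·0.1500 = 0.2850 m
robot under decel: 1.9000²/(2·1.5000) = 1.2033 m
human closes 0.4000·1.4167 = 0.5667 m
residual clearance needed = 0.2500+0.0800+0.0600 = 0.3900 m
S_min ≈ 0.2850+1.2033+0.5667+0.3900  ⇒  S_min = 489/200 m

S_min = 489/200 m = 2.4450 m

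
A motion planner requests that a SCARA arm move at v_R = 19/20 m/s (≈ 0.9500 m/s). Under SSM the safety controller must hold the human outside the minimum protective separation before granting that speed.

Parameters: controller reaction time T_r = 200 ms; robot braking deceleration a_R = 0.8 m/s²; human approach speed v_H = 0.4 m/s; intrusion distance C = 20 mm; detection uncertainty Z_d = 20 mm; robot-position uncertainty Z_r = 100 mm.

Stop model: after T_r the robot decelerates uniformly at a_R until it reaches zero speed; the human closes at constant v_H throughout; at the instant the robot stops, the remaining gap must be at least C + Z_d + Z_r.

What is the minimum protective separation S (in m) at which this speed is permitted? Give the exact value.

S_min = 4637/3200 m = 1.4491 m

T_s = v_R/a_R = (19/20)/(4/5) = 1.1875 s
robot in T_r: 0.9500·0.2000 = 0.1900 m
braking distance = 0.9500²/(2·0.8000) = 0.5641 m
person approaches 0.4000·(0.2000+1.1875) = 0.5550 m
residual clearance needed = 0.0200+0.0200+0.1000 = 0.1400 m
S_min ≈ 0.1900+0.5641+0.5550+0.1400  ⇒  S_min = 4637/3200 m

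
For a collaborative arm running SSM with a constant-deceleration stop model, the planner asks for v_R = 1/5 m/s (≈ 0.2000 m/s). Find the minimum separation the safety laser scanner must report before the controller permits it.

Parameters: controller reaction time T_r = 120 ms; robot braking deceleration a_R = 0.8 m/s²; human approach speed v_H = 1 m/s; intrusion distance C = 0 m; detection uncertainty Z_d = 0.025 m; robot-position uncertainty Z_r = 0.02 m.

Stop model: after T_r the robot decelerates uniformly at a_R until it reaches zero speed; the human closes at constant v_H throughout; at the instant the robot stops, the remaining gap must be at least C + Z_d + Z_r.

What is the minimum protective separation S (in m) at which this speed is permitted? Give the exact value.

braking lasts T_s = (1/5)/(4/5) = 0.2500 s
reaction-phase robot travel = 0.2000·0.1200 = 0.0240 m
braking distance = 0.2000²/(2·0.8000) = 0.0250 m
human closes 1.0000·0.3700 = 0.3700 m
C+Z_d+Z_r = 0.0000+0.0250+0.0200 = 0.0450 m
S_min ≈ 0.0240+0.0250+0.3700+0.0450  ⇒  S_min = 58/125 m

S_min = 58/125 m = 0.4640 m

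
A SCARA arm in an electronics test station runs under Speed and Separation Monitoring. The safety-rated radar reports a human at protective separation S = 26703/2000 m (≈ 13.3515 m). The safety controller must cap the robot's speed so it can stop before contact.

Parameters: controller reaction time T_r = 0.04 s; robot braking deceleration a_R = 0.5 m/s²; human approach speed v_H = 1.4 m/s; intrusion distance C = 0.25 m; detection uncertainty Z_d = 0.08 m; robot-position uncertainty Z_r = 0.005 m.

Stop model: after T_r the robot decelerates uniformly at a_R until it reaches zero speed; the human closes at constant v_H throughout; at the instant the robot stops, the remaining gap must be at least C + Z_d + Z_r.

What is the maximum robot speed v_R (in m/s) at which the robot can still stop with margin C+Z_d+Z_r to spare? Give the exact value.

v_R_max = 49/20 m/s = 2.4500 m/s

quadratic (1)·v² + (71/25)·v + (-25921/2000) = 0
  disc = (71/25)² − 4·(1)·(-25921/2000) = 149769/2500 ; √disc = 387/50
  v_R = (−(71/25) + 387/50) / (2·(1)) = 49/20 m/s
check:
stop time T_s = (49/20)/(1/2) = 4.9000 s
robot in T_r: 2.4500·0.0400 = 0.0980 m
robot under decel: 2.4500²/(2·0.5000) = 6.0025 m
human over T_r+T_s: 1.4000·(0.0400+4.9000) = 6.9160 m
margins: 0.2500+0.0800+0.0050 = 0.3350 m
sum ≈ 0.0980+6.0025+6.9160+0.3350 ≈ 13.3515 m = S ✓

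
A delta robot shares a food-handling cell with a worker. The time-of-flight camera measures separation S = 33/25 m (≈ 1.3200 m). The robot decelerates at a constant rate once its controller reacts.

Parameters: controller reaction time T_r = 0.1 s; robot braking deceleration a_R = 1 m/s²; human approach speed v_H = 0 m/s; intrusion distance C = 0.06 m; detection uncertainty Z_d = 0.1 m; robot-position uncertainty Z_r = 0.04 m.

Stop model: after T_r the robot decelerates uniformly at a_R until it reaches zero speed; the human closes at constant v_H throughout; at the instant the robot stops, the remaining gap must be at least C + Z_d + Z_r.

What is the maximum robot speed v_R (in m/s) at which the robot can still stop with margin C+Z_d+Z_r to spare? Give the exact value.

collect terms ⇒ (1/2)·v_R² + (1/10)·v_R + (-28/25) = 0
  disc = (1/10)² − 4·(1/2)·(-28/25) = 9/4 ; √disc = 3/2
  v_R = (−(1/10) + 3/2) / (2·(1/2)) = 7/5 m/s
check:
T_s = v_R/a_R = (7/5)/1 = 1.4000 s
reaction-phase robot travel = 1.4000·0.1000 = 0.1400 m
braking distance = 1.4000²/(2·1.0000) = 0.9800 m
person approaches 0.0000·(0.1000+1.4000) = 0.0000 m
residual clearance needed = 0.0600+0.1000+0.0400 = 0.2000 m
sum ≈ 0.1400+0.9800+0.0000+0.2000 ≈ 1.3200 m = S ✓

v_R_max = 7/5 m/s = 1.4000 m/s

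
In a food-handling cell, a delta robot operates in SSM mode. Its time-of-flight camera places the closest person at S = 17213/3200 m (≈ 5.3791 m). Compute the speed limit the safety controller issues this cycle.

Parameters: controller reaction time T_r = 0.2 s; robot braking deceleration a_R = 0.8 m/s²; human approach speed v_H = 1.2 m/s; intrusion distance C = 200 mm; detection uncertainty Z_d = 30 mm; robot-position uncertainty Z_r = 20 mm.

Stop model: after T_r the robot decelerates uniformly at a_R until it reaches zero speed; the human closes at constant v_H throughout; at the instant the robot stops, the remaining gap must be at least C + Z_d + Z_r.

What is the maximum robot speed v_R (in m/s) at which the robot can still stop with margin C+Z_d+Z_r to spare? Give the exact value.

quadratic (5/8)·v² + (17/10)·v + (-3129/640) = 0
  disc = (17/10)² − 4·(5/8)·(-3129/640) = 96721/6400 ; √disc = 311/80
  v_R = (−(17/10) + 311/80) / (2·(5/8)) = 7/4 m/s
check:
T_s = v_R/a_R = (7/4)/(4/5) = 2.1875 s
robot in T_r: 1.7500·0.2000 = 0.3500 m
robot covers 1.7500·2.1875 − ½·0.8000·2.1875² = 1.9141 m while stopping
person approaches 1.2000·(0.2000+2.1875) = 2.8650 m
margins: 0.2000+0.0300+0.0200 = 0.2500 m
sum ≈ 0.3500+1.9141+2.8650+0.2500 ≈ 5.3791 m = S ✓

v_R_max = 7/4 m/s = 1.7500 m/s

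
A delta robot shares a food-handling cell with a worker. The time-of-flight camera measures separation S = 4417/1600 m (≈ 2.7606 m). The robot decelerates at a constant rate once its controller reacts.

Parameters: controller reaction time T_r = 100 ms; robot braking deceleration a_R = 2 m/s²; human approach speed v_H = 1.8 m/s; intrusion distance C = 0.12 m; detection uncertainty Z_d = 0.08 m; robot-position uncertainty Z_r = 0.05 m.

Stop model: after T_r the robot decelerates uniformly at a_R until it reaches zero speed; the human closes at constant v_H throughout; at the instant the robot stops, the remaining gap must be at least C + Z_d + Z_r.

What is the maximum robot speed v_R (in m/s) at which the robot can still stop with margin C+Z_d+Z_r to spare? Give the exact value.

v_R_max = 33/20 m/s = 1.6500 m/s

collect terms ⇒ (1/4)·v_R² + (1)·v_R + (-3729/1600) = 0
  disc = (1)² − 4·(1/4)·(-3729/1600) = 5329/1600 ; √disc = 73/40
  v_R = (−(1) + 73/40) / (2·(1/4)) = 33/20 m/s
check:
braking lasts T_s = (33/20)/2 = 0.8250 s
reaction-phase robot travel = 1.6500·0.1000 = 0.1650 m
robot covers 1.6500·0.8250 − ½·2.0000·0.8250² = 0.6806 m while stopping
human over T_r+T_s: 1.8000·(0.1000+0.8250) = 1.6650 m
C+Z_d+Z_r = 0.1200+0.0800+0.0500 = 0.2500 m
sum ≈ 0.1650+0.6806+1.6650+0.2500 ≈ 2.7606 m = S ✓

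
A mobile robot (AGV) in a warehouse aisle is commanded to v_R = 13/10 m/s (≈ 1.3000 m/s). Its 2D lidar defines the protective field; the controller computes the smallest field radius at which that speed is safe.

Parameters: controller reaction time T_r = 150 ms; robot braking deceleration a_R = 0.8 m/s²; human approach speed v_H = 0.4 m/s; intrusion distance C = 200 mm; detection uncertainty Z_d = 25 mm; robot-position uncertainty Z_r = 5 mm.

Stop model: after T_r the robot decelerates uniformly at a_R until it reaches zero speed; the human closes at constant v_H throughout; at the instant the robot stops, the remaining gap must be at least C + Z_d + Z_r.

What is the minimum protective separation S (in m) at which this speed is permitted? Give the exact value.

stop time T_s = (13/10)/(4/5) = 1.6250 s
robot covers v_R·T_r = 1.3000·0.1500 = 0.1950 m before braking
robot covers 1.3000·1.6250 − ½·0.8000·1.6250² = 1.0562 m while stopping
person approaches 0.4000·(0.1500+1.6250) = 0.7100 m
margins: 0.2000+0.0250+0.0050 = 0.2300 m
S_min ≈ 0.1950+1.0562+0.7100+0.2300  ⇒  S_min = 1753/800 m

S_min = 1753/800 m = 2.1913 m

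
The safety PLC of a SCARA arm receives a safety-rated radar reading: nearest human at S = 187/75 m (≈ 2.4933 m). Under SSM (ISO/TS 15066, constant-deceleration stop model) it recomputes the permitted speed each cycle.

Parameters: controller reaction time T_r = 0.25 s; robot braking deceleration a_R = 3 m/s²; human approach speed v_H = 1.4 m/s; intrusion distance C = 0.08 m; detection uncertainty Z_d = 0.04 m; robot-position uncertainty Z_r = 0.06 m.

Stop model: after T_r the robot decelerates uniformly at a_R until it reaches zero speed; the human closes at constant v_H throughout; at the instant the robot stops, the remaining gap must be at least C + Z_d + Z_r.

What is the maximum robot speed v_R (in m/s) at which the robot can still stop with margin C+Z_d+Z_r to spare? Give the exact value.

collect terms ⇒ (1/6)·v_R² + (43/60)·v_R + (-589/300) = 0
  disc = (43/60)² − 4·(1/6)·(-589/300) = 729/400 ; √disc = 27/20
  v_R = (−(43/60) + 27/20) / (2·(1/6)) = 19/10 m/s
check:
T_s = v_R/a_R = (19/10)/3 = 0.6333 s
reaction-phase robot travel = 1.9000·0.2500 = 0.4750 m
robot under decel: 1.9000²/(2·3.0000) = 0.6017 m
person approaches 1.4000·(0.2500+0.6333) = 1.2367 m
residual clearance needed = 0.0800+0.0400+0.0600 = 0.1800 m
sum ≈ 0.4750+0.6017+1.2367+0.1800 ≈ 2.4933 m = S ✓

v_R_max = 19/10 m/s = 1.9000 m/s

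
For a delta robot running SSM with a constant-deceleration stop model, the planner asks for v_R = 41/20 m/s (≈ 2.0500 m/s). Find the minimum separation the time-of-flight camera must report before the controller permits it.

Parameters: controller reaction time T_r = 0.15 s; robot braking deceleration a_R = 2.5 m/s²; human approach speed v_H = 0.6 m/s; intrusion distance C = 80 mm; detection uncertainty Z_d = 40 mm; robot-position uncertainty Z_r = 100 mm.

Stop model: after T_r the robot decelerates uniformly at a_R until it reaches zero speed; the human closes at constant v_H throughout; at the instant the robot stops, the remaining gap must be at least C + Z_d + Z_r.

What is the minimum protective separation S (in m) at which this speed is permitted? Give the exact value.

S_min = 39/20 m = 1.9500 m

stop time T_s = (41/20)/(5/2) = 0.8200 s
robot in T_r: 2.0500·0.1500 = 0.3075 m
robot covers 2.0500·0.8200 − ½·2.5000·0.8200² = 0.8405 m while stopping
human closes 0.6000·0.9700 = 0.5820 m
margins: 0.0800+0.0400+0.1000 = 0.2200 m
S_min ≈ 0.3075+0.8405+0.5820+0.2200  ⇒  S_min = 39/20 m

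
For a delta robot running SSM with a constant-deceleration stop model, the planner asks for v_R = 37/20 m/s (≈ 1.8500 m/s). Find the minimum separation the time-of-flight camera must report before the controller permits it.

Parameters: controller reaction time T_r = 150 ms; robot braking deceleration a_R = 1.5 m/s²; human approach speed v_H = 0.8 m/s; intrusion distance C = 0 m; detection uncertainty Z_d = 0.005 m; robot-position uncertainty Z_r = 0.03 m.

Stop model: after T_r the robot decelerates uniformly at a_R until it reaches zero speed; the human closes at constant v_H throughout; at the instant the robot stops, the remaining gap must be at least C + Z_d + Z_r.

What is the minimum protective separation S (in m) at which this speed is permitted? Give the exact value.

S_min = 64/25 m = 2.5600 m

stop time T_s = (37/20)/(3/2) = 1.2333 s
reaction-phase robot travel = 1.8500·0.1500 = 0.2775 m
braking distance = 1.8500²/(2·1.5000) = 1.1408 m
human closes 0.8000·1.3833 = 1.1067 m
residual clearance needed = 0.0000+0.0050+0.0300 = 0.0350 m
S_min ≈ 0.2775+1.1408+1.1067+0.0350  ⇒  S_min = 64/25 m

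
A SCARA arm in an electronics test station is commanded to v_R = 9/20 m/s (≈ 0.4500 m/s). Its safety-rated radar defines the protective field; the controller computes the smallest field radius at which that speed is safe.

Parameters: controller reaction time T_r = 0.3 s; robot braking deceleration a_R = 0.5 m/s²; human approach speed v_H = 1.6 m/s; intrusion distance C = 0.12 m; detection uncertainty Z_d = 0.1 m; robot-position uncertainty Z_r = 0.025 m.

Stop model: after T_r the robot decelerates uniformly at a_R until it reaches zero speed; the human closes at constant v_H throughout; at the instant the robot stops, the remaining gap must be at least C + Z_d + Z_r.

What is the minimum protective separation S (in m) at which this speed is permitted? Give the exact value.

stop time T_s = (9/20)/(1/2) = 0.9000 s
reaction-phase robot travel = 0.4500·0.3000 = 0.1350 m
robot under decel: 0.4500²/(2·0.5000) = 0.2025 m
human closes 1.6000·1.2000 = 1.9200 m
C+Z_d+Z_r = 0.1200+0.1000+0.0250 = 0.2450 m
S_min ≈ 0.1350+0.2025+1.9200+0.2450  ⇒  S_min = 1001/400 m

S_min = 1001/400 m = 2.5025 m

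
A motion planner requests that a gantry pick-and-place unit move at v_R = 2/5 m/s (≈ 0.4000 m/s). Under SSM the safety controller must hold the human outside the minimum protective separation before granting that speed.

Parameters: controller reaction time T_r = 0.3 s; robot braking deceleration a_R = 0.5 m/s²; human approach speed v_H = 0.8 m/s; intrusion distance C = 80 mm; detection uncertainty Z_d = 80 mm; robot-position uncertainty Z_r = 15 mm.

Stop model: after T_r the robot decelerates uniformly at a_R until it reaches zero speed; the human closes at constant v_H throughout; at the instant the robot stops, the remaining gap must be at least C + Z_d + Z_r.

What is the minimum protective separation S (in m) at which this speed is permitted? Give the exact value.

S_min = 267/200 m = 1.3350 m

stop time T_s = (2/5)/(1/2) = 0.8000 s
reaction-phase robot travel = 0.4000·0.3000 = 0.1200 m
braking distance = 0.4000²/(2·0.5000) = 0.1600 m
human closes 0.8000·1.1000 = 0.8800 m
margins: 0.0800+0.0800+0.0150 = 0.1750 m
S_min ≈ 0.1200+0.1600+0.8800+0.1750  ⇒  S_min = 267/200 m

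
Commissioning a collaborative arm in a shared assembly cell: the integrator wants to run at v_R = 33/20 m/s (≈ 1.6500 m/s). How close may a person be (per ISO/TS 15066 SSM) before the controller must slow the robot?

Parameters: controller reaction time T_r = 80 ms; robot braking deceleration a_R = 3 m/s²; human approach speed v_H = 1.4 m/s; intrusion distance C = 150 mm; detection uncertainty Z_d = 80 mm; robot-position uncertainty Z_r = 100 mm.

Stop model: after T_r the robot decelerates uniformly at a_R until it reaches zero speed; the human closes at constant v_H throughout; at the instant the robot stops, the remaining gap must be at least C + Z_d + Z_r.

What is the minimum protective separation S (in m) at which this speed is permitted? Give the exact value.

braking lasts T_s = (33/20)/3 = 0.5500 s
robot covers v_R·T_r = 1.6500·0.0800 = 0.1320 m before braking
braking distance = 1.6500²/(2·3.0000) = 0.4537 m
human over T_r+T_s: 1.4000·(0.0800+0.5500) = 0.8820 m
margins: 0.1500+0.0800+0.1000 = 0.3300 m
S_min ≈ 0.1320+0.4537+0.8820+0.3300  ⇒  S_min = 7191/4000 m

S_min = 7191/4000 m = 1.7977 m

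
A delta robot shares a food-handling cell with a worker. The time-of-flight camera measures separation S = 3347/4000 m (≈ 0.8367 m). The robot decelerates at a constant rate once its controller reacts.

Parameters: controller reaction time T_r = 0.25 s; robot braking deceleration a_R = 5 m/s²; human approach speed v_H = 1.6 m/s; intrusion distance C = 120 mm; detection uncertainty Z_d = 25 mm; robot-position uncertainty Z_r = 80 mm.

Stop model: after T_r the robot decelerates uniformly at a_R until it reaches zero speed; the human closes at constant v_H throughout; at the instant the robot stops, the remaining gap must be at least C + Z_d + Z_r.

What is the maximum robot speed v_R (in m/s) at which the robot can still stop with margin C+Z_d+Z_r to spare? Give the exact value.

v_R_max = 7/20 m/s = 0.3500 m/s

at the boundary: (1/10)·v² + (57/100)·v + (-847/4000) = 0
  disc = (57/100)² − 4·(1/10)·(-847/4000) = 256/625 ; √disc = 16/25
  v_R = (−(57/100) + 16/25) / (2·(1/10)) = 7/20 m/s
check:
braking lasts T_s = (7/20)/5 = 0.0700 s
reaction-phase robot travel = 0.3500·0.2500 = 0.0875 m
robot under decel: 0.3500²/(2·5.0000) = 0.0123 m
human closes 1.6000·0.3200 = 0.5120 m
C+Z_d+Z_r = 0.1200+0.0250+0.0800 = 0.2250 m
sum ≈ 0.0875+0.0123+0.5120+0.2250 ≈ 0.8367 m = S ✓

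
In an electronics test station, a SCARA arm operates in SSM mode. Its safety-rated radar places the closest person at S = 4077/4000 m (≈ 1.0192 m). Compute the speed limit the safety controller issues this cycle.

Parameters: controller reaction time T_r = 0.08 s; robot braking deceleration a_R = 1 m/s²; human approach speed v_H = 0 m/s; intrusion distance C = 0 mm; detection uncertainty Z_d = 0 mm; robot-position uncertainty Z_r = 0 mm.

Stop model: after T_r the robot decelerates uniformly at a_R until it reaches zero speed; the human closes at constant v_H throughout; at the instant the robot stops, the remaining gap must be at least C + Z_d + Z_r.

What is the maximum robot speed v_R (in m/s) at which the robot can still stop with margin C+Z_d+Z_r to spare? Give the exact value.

v_R_max = 27/20 m/s = 1.3500 m/s

collect terms ⇒ (1/2)·v_R² + (2/25)·v_R + (-4077/4000) = 0
  disc = (2/25)² − 4·(1/2)·(-4077/4000) = 20449/10000 ; √disc = 143/100
  v_R = (−(2/25) + 143/100) / (2·(1/2)) = 27/20 m/s
check:
stop time T_s = (27/20)/1 = 1.3500 s
robot covers v_R·T_r = 1.3500·0.0800 = 0.1080 m before braking
robot under decel: 1.3500²/(2·1.0000) = 0.9113 m
human closes 0.0000·1.4300 = 0.0000 m
C+Z_d+Z_r = 0.0000+0.0000+0.0000 = 0.0000 m
sum ≈ 0.1080+0.9113+0.0000+0.0000 ≈ 1.0192 m = S ✓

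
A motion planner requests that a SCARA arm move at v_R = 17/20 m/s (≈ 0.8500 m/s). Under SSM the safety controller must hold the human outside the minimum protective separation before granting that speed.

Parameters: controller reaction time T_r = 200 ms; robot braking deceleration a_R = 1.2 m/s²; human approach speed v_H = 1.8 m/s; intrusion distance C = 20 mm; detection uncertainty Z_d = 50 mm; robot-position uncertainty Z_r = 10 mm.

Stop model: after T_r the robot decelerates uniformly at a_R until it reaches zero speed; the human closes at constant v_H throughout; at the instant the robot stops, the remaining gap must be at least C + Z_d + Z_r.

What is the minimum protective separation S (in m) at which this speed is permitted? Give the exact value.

S_min = 10493/4800 m = 2.1860 m

braking lasts T_s = (17/20)/(6/5) = 0.7083 s
robot in T_r: 0.8500·0.2000 = 0.1700 m
braking distance = 0.8500²/(2·1.2000) = 0.3010 m
human closes 1.8000·0.9083 = 1.6350 m
margins: 0.0200+0.0500+0.0100 = 0.0800 m
S_min ≈ 0.1700+0.3010+1.6350+0.0800  ⇒  S_min = 10493/4800 m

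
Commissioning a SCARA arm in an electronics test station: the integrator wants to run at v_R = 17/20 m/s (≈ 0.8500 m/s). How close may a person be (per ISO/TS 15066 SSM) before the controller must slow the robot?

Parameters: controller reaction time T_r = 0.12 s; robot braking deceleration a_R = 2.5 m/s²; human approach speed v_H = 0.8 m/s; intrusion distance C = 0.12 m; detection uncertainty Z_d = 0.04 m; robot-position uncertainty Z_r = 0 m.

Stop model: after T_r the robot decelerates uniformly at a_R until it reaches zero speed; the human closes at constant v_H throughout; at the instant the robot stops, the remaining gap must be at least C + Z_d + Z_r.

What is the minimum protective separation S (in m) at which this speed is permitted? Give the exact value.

S_min = 1549/2000 m = 0.7745 m

braking lasts T_s = (17/20)/(5/2) = 0.3400 s
robot covers v_R·T_r = 0.8500·0.1200 = 0.1020 m before braking
robot under decel: 0.8500²/(2·2.5000) = 0.1445 m
person approaches 0.8000·(0.1200+0.3400) = 0.3680 m
margins: 0.1200+0.0400+0.0000 = 0.1600 m
S_min ≈ 0.1020+0.1445+0.3680+0.1600  ⇒  S_min = 1549/2000 m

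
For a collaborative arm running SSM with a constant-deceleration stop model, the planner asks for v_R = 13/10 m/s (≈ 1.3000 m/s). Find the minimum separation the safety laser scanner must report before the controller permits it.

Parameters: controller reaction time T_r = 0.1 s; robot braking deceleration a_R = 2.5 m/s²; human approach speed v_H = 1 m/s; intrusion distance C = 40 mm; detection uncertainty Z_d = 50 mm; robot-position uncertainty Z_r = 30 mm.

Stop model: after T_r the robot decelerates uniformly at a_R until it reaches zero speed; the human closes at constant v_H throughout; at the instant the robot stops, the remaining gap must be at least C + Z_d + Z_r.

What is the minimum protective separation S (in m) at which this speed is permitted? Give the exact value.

T_s = v_R/a_R = (13/10)/(5/2) = 0.5200 s
robot covers v_R·T_r = 1.3000·0.1000 = 0.1300 m before braking
robot covers 1.3000·0.5200 − ½·2.5000·0.5200² = 0.3380 m while stopping
person approaches 1.0000·(0.1000+0.5200) = 0.6200 m
residual clearance needed = 0.0400+0.0500+0.0300 = 0.1200 m
S_min ≈ 0.1300+0.3380+0.6200+0.1200  ⇒  S_min = 151/125 m

S_min = 151/125 m = 1.2080 m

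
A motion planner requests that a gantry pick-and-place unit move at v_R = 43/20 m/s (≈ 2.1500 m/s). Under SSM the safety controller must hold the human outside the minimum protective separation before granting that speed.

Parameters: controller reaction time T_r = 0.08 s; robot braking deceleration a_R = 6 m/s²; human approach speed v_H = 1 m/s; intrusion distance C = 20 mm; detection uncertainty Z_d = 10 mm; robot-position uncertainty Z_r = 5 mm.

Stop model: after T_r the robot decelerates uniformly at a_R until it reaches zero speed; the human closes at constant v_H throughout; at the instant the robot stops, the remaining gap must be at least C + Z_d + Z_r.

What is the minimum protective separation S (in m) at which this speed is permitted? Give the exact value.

stop time T_s = (43/20)/6 = 0.3583 s
robot in T_r: 2.1500·0.0800 = 0.1720 m
braking distance = 2.1500²/(2·6.0000) = 0.3852 m
human over T_r+T_s: 1.0000·(0.0800+0.3583) = 0.4383 m
margins: 0.0200+0.0100+0.0050 = 0.0350 m
S_min ≈ 0.1720+0.3852+0.4383+0.0350  ⇒  S_min = 24733/24000 m

S_min = 24733/24000 m = 1.0305 m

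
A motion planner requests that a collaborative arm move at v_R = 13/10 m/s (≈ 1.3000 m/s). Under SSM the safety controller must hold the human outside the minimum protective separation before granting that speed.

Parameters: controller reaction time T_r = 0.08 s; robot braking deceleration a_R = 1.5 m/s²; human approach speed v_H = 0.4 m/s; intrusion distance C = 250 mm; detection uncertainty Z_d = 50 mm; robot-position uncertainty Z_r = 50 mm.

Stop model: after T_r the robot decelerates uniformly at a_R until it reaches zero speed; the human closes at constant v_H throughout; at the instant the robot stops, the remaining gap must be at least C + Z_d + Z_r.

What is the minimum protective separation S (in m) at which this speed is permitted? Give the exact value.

T_s = v_R/a_R = (13/10)/(3/2) = 0.8667 s
reaction-phase robot travel = 1.3000·0.0800 = 0.1040 m
braking distance = 1.3000²/(2·1.5000) = 0.5633 m
human closes 0.4000·0.9467 = 0.3787 m
margins: 0.2500+0.0500+0.0500 = 0.3500 m
S_min ≈ 0.1040+0.5633+0.3787+0.3500  ⇒  S_min = 349/250 m

S_min = 349/250 m = 1.3960 m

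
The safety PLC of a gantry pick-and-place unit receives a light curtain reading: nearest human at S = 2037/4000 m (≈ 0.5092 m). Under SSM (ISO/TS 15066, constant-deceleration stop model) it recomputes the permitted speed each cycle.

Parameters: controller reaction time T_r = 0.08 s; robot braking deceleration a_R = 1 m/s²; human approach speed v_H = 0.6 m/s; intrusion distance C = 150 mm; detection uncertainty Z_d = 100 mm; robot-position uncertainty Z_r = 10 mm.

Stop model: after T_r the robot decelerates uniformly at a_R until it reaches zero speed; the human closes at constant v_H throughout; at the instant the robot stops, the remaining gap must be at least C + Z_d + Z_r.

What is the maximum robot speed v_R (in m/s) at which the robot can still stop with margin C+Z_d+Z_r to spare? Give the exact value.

v_R_max = 1/4 m/s = 0.2500 m/s

collect terms ⇒ (1/2)·v_R² + (17/25)·v_R + (-161/800) = 0
  disc = (17/25)² − 4·(1/2)·(-161/800) = 8649/10000 ; √disc = 93/100
  v_R = (−(17/25) + 93/100) / (2·(1/2)) = 1/4 m/s
check:
stop time T_s = (1/4)/1 = 0.2500 s
robot covers v_R·T_r = 0.2500·0.0800 = 0.0200 m before braking
robot under decel: 0.2500²/(2·1.0000) = 0.0312 m
person approaches 0.6000·(0.0800+0.2500) = 0.1980 m
residual clearance needed = 0.1500+0.1000+0.0100 = 0.2600 m
sum ≈ 0.0200+0.0312+0.1980+0.2600 ≈ 0.5092 m = S ✓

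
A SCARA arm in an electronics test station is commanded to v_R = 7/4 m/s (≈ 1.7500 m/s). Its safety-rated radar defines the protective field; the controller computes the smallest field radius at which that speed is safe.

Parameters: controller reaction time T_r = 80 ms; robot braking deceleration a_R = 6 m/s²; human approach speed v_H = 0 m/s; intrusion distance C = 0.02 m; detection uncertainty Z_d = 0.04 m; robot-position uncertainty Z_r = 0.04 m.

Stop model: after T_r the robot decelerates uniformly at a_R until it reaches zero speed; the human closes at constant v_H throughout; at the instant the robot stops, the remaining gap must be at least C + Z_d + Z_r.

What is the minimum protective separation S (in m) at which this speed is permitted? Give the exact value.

stop time T_s = (7/4)/6 = 0.2917 s
robot in T_r: 1.7500·0.0800 = 0.1400 m
robot covers 1.7500·0.2917 − ½·6.0000·0.2917² = 0.2552 m while stopping
person approaches 0.0000·(0.0800+0.2917) = 0.0000 m
C+Z_d+Z_r = 0.0200+0.0400+0.0400 = 0.1000 m
S_min ≈ 0.1400+0.2552+0.0000+0.1000  ⇒  S_min = 2377/4800 m

S_min = 2377/4800 m = 0.4952 m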